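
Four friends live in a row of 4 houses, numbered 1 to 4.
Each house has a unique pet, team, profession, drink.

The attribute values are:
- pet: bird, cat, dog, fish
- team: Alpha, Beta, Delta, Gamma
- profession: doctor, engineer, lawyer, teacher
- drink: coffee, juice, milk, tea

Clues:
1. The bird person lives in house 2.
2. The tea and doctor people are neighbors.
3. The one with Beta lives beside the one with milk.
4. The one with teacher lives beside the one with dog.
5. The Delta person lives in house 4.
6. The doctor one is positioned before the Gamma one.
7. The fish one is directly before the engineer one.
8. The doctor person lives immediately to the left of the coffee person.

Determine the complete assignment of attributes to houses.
Solution:

House | Pet | Team | Profession | Drink
---------------------------------------
  1   | cat | Beta | lawyer | tea
  2   | bird | Alpha | doctor | milk
  3   | fish | Gamma | teacher | coffee
  4   | dog | Delta | engineer | juice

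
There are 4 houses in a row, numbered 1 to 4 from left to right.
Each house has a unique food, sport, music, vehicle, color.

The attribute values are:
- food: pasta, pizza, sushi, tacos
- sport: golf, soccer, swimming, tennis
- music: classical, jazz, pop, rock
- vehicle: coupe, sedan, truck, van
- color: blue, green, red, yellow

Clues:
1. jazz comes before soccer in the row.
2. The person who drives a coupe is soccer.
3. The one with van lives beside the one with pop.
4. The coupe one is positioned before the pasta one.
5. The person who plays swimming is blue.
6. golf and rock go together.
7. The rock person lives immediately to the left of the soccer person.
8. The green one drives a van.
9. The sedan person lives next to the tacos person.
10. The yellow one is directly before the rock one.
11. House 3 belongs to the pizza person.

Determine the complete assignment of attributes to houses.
Solution:

House | Food | Sport | Music | Vehicle | Color
----------------------------------------------
  1   | sushi | tennis | jazz | sedan | yellow
  2   | tacos | golf | rock | van | green
  3   | pizza | soccer | pop | coupe | red
  4   | pasta | swimming | classical | truck | blue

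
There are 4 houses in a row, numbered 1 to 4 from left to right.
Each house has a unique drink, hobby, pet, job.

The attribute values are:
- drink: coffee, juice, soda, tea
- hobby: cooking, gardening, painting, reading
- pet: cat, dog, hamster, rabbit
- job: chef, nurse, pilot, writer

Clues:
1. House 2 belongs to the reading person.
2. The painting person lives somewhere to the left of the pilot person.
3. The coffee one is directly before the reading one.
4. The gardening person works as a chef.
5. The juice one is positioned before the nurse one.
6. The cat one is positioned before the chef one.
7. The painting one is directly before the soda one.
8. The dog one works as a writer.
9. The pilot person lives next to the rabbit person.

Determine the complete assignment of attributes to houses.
Solution:

House | Drink | Hobby | Pet | Job
---------------------------------
  1   | coffee | painting | dog | writer
  2   | soda | reading | cat | pilot
  3   | juice | gardening | rabbit | chef
  4   | tea | cooking | hamster | nurse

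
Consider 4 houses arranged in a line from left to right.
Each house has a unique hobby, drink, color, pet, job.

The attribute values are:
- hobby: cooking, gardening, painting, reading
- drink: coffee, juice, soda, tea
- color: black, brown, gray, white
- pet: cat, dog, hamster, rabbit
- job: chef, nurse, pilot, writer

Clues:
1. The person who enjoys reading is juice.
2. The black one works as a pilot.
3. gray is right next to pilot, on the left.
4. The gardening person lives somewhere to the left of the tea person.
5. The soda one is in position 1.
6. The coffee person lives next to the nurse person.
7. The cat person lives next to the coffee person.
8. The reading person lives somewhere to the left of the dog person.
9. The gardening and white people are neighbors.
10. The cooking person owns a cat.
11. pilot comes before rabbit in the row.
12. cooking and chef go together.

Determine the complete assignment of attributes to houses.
Solution:

House | Hobby | Drink | Color | Pet | Job
-----------------------------------------
  1   | cooking | soda | gray | cat | chef
  2   | gardening | coffee | black | hamster | pilot
  3   | reading | juice | white | rabbit | nurse
  4   | painting | tea | brown | dog | writer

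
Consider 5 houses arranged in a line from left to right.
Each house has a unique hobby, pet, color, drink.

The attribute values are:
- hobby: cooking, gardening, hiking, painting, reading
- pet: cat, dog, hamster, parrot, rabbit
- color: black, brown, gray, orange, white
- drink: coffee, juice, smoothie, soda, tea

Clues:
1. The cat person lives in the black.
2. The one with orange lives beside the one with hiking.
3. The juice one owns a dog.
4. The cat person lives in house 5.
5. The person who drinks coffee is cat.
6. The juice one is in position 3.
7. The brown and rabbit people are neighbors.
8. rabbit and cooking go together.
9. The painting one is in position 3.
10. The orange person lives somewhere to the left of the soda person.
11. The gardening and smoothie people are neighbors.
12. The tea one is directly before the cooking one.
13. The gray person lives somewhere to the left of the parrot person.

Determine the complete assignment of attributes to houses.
Solution:

House | Hobby | Pet | Color | Drink
-----------------------------------
  1   | gardening | hamster | brown | tea
  2   | cooking | rabbit | gray | smoothie
  3   | painting | dog | orange | juice
  4   | hiking | parrot | white | soda
  5   | reading | cat | black | coffee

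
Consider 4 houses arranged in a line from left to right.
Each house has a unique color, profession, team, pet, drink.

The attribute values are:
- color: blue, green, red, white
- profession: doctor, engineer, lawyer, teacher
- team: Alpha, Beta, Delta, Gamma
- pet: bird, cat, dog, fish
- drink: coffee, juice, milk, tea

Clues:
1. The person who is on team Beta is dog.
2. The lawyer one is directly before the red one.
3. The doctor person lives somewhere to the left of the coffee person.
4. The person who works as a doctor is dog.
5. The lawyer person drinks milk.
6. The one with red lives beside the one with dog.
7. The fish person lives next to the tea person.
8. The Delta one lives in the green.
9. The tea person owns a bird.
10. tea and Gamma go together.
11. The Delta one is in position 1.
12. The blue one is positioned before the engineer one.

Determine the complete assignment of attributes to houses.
Solution:

House | Color | Profession | Team | Pet | Drink
-----------------------------------------------
  1   | green | lawyer | Delta | fish | milk
  2   | red | teacher | Gamma | bird | tea
  3   | blue | doctor | Beta | dog | juice
  4   | white | engineer | Alpha | cat | coffee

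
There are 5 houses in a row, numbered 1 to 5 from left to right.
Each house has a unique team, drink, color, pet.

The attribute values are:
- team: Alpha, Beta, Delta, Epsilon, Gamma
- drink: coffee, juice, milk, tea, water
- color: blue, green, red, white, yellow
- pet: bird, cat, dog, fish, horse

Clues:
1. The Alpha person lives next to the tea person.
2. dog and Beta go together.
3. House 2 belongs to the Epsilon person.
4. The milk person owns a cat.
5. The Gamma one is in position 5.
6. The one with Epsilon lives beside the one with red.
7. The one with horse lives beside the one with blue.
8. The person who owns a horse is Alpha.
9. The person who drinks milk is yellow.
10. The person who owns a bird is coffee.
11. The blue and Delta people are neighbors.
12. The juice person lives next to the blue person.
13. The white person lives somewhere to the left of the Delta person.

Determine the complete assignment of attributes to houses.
Solution:

House | Team | Drink | Color | Pet
----------------------------------
  1   | Alpha | juice | white | horse
  2   | Epsilon | tea | blue | fish
  3   | Delta | coffee | red | bird
  4   | Beta | water | green | dog
  5   | Gamma | milk | yellow | cat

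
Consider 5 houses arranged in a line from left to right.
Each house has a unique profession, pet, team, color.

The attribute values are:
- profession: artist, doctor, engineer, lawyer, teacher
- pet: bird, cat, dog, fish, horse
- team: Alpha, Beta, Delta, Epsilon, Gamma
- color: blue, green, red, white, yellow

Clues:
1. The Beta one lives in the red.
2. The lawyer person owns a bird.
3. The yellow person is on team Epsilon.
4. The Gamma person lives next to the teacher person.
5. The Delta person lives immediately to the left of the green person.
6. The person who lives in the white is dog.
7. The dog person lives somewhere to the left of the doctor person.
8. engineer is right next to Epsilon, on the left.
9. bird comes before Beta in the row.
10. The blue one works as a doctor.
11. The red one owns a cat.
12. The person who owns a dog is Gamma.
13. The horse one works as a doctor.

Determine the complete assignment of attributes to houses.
Solution:

House | Profession | Pet | Team | Color
---------------------------------------
  1   | engineer | dog | Gamma | white
  2   | teacher | fish | Epsilon | yellow
  3   | doctor | horse | Delta | blue
  4   | lawyer | bird | Alpha | green
  5   | artist | cat | Beta | red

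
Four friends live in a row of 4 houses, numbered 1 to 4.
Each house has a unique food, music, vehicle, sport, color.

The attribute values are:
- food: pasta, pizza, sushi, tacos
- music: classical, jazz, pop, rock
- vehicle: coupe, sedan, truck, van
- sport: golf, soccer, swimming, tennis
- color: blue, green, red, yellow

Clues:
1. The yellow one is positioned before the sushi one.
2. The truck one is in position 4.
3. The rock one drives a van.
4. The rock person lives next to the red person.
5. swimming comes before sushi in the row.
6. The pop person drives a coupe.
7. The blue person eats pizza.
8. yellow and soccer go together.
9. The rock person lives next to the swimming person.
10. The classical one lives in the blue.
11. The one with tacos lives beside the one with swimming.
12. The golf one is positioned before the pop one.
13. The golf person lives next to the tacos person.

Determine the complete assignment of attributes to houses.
Solution:

House | Food | Music | Vehicle | Sport | Color
----------------------------------------------
  1   | pizza | classical | sedan | golf | blue
  2   | tacos | rock | van | soccer | yellow
  3   | pasta | pop | coupe | swimming | red
  4   | sushi | jazz | truck | tennis | green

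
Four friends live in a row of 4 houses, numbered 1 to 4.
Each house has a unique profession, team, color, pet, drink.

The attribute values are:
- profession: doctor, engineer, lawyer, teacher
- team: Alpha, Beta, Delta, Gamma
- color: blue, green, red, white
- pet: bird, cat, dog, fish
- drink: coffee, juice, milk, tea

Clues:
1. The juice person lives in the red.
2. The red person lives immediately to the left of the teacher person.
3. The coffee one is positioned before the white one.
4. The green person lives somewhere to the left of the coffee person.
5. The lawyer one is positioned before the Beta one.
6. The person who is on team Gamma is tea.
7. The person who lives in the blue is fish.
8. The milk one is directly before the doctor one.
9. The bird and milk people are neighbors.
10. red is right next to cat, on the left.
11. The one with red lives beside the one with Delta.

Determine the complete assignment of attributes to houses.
Solution:

House | Profession | Team | Color | Pet | Drink
-----------------------------------------------
  1   | lawyer | Alpha | red | bird | juice
  2   | teacher | Delta | green | cat | milk
  3   | doctor | Beta | blue | fish | coffee
  4   | engineer | Gamma | white | dog | tea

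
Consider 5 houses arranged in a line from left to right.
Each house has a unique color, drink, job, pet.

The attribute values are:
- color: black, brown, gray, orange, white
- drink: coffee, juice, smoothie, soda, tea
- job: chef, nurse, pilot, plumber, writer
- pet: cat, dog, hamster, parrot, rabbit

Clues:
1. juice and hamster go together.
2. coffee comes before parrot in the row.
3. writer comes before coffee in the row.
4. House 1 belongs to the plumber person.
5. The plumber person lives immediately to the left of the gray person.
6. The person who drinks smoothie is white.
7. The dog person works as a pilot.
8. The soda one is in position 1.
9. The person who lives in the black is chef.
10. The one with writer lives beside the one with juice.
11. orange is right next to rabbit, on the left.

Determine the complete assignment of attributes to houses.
Solution:

House | Color | Drink | Job | Pet
---------------------------------
  1   | orange | soda | plumber | cat
  2   | gray | tea | writer | rabbit
  3   | black | juice | chef | hamster
  4   | brown | coffee | pilot | dog
  5   | white | smoothie | nurse | parrot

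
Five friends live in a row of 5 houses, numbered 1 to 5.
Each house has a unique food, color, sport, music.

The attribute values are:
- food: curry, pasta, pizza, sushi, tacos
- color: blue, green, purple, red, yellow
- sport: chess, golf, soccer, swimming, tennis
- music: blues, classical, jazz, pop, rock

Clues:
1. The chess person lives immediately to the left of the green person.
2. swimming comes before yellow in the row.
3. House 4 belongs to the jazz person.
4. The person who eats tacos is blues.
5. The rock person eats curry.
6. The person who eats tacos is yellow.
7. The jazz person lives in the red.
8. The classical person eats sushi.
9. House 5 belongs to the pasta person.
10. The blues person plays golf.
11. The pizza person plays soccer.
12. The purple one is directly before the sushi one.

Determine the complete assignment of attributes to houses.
Solution:

House | Food | Color | Sport | Music
------------------------------------
  1   | curry | purple | chess | rock
  2   | sushi | green | swimming | classical
  3   | tacos | yellow | golf | blues
  4   | pizza | red | soccer | jazz
  5   | pasta | blue | tennis | pop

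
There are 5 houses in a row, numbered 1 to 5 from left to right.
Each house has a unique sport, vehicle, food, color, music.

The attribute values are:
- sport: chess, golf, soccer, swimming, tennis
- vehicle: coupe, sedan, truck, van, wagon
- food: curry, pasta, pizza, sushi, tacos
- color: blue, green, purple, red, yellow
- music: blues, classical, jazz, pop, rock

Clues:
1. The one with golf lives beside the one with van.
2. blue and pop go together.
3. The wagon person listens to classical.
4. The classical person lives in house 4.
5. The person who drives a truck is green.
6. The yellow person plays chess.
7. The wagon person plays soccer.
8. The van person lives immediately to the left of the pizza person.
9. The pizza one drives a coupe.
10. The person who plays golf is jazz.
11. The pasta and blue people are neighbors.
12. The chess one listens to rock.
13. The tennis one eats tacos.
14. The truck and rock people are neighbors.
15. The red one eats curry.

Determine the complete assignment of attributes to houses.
Solution:

House | Sport | Vehicle | Food | Color | Music
----------------------------------------------
  1   | golf | truck | sushi | green | jazz
  2   | chess | van | pasta | yellow | rock
  3   | swimming | coupe | pizza | blue | pop
  4   | soccer | wagon | curry | red | classical
  5   | tennis | sedan | tacos | purple | blues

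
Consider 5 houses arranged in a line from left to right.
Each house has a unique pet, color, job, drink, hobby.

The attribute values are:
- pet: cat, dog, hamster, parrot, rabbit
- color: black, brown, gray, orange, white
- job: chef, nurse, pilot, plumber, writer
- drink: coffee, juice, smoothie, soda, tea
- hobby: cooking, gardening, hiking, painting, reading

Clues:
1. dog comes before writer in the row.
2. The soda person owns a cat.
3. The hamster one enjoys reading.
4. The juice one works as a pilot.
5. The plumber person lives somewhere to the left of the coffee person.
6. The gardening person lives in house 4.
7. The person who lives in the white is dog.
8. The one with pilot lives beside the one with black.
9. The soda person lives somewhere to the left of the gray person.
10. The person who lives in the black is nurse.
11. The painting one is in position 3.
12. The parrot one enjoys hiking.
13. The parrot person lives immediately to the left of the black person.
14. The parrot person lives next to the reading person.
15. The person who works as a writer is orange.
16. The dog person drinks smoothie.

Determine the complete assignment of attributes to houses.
Solution:

House | Pet | Color | Job | Drink | Hobby
-----------------------------------------
  1   | parrot | brown | pilot | juice | hiking
  2   | hamster | black | nurse | tea | reading
  3   | dog | white | plumber | smoothie | painting
  4   | cat | orange | writer | soda | gardening
  5   | rabbit | gray | chef | coffee | cooking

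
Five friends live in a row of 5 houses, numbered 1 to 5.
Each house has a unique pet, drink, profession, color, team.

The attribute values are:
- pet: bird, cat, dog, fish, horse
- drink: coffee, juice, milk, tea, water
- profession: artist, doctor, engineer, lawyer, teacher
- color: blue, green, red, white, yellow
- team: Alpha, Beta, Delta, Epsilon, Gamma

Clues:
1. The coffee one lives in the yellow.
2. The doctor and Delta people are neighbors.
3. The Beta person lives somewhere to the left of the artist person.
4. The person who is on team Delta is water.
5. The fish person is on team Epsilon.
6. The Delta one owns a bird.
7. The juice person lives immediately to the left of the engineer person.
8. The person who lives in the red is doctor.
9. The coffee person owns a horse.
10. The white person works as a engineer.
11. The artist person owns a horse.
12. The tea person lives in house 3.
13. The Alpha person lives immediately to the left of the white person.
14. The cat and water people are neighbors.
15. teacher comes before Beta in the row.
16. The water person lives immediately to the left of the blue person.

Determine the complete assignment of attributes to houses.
Solution:

House | Pet | Drink | Profession | Color | Team
-----------------------------------------------
  1   | cat | juice | doctor | red | Alpha
  2   | bird | water | engineer | white | Delta
  3   | fish | tea | teacher | blue | Epsilon
  4   | dog | milk | lawyer | green | Beta
  5   | horse | coffee | artist | yellow | Gamma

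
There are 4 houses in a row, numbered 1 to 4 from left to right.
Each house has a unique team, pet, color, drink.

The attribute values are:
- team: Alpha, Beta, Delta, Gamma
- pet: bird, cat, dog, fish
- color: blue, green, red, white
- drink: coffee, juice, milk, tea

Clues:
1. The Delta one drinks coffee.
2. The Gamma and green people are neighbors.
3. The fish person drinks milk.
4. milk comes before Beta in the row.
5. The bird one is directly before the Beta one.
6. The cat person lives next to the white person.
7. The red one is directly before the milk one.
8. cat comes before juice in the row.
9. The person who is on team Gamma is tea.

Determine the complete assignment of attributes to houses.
Solution:

House | Team | Pet | Color | Drink
----------------------------------
  1   | Delta | cat | red | coffee
  2   | Alpha | fish | white | milk
  3   | Gamma | bird | blue | tea
  4   | Beta | dog | green | juice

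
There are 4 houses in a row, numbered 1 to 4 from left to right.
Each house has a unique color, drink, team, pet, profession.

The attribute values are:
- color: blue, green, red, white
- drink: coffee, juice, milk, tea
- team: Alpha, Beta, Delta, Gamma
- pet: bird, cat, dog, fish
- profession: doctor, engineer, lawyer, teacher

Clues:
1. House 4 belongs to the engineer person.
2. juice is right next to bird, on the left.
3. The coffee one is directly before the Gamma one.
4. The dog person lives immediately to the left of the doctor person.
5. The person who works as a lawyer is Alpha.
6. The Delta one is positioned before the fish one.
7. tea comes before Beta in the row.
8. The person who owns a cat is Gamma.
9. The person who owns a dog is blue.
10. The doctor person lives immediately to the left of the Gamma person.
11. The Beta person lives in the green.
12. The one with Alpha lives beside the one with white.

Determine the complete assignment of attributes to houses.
Solution:

House | Color | Drink | Team | Pet | Profession
-----------------------------------------------
  1   | blue | juice | Alpha | dog | lawyer
  2   | white | coffee | Delta | bird | doctor
  3   | red | tea | Gamma | cat | teacher
  4   | green | milk | Beta | fish | engineer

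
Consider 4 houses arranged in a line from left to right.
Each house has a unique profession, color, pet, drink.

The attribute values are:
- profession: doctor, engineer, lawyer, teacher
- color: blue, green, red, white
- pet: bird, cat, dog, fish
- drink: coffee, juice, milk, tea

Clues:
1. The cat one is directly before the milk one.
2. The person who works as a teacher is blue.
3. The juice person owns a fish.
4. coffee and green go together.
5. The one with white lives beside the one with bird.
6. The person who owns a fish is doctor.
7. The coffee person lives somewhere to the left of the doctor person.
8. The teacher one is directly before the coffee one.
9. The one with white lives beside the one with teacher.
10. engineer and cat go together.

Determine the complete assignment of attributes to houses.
Solution:

House | Profession | Color | Pet | Drink
----------------------------------------
  1   | engineer | white | cat | tea
  2   | teacher | blue | bird | milk
  3   | lawyer | green | dog | coffee
  4   | doctor | red | fish | juice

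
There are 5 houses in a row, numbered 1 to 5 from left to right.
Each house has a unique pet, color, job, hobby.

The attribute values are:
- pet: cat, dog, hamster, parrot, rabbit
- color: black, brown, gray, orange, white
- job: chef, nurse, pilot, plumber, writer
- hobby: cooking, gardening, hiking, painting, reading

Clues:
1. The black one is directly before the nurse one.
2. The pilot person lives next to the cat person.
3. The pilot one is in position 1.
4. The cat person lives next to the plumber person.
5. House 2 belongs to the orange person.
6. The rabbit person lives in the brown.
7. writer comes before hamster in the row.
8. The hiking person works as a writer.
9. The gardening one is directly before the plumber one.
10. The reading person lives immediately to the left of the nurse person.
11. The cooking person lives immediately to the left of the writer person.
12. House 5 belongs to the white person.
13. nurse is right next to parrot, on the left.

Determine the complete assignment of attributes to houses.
Solution:

House | Pet | Color | Job | Hobby
---------------------------------
  1   | dog | black | pilot | reading
  2   | cat | orange | nurse | gardening
  3   | parrot | gray | plumber | cooking
  4   | rabbit | brown | writer | hiking
  5   | hamster | white | chef | painting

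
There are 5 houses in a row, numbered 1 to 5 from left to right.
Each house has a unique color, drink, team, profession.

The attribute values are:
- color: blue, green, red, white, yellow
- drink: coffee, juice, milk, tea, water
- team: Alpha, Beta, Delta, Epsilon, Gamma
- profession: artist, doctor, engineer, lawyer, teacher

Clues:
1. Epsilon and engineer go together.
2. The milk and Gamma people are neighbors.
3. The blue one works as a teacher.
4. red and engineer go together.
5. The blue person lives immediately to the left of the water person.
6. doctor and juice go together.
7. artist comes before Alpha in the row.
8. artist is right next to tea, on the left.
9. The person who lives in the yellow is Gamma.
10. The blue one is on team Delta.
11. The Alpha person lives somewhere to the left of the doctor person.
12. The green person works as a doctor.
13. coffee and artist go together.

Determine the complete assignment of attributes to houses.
Solution:

House | Color | Drink | Team | Profession
-----------------------------------------
  1   | red | milk | Epsilon | engineer
  2   | yellow | coffee | Gamma | artist
  3   | blue | tea | Delta | teacher
  4   | white | water | Alpha | lawyer
  5   | green | juice | Beta | doctor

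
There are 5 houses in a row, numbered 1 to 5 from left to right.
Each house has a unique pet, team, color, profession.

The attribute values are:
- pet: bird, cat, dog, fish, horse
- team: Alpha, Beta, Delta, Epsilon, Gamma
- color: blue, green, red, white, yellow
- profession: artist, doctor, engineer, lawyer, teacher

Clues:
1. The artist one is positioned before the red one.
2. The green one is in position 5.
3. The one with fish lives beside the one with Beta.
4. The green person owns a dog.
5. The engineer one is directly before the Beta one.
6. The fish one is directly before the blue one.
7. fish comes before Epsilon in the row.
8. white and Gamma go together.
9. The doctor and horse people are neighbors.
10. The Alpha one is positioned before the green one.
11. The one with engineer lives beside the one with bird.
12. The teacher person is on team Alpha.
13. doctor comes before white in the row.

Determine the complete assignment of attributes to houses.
Solution:

House | Pet | Team | Color | Profession
---------------------------------------
  1   | fish | Delta | yellow | engineer
  2   | bird | Beta | blue | doctor
  3   | horse | Gamma | white | artist
  4   | cat | Alpha | red | teacher
  5   | dog | Epsilon | green | lawyer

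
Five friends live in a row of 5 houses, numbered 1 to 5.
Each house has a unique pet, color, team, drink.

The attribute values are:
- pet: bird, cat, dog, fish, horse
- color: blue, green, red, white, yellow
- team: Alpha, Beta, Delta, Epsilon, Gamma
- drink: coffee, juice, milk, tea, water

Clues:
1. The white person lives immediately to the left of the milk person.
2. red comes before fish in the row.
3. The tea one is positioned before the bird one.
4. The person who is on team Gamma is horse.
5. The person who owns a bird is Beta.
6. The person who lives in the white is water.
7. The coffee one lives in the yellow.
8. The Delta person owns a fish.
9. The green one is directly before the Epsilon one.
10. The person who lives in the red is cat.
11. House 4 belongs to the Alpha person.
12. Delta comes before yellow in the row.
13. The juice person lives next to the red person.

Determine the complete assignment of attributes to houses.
Solution:

House | Pet | Color | Team | Drink
----------------------------------
  1   | horse | green | Gamma | juice
  2   | cat | red | Epsilon | tea
  3   | fish | white | Delta | water
  4   | dog | blue | Alpha | milk
  5   | bird | yellow | Beta | coffee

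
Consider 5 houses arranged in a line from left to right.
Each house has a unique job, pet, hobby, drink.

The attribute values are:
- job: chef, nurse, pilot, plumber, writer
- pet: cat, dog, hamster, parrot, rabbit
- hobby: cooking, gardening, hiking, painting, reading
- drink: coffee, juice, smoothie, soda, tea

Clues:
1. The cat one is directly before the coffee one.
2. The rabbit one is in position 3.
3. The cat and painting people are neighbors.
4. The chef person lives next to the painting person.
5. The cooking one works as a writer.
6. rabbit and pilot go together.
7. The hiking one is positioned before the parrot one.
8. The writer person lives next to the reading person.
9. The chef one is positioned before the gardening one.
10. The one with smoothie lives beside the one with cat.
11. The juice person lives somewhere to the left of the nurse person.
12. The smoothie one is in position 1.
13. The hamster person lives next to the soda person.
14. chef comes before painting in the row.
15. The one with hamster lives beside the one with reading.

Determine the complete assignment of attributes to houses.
Solution:

House | Job | Pet | Hobby | Drink
---------------------------------
  1   | writer | hamster | cooking | smoothie
  2   | chef | cat | reading | soda
  3   | pilot | rabbit | painting | coffee
  4   | plumber | dog | hiking | juice
  5   | nurse | parrot | gardening | tea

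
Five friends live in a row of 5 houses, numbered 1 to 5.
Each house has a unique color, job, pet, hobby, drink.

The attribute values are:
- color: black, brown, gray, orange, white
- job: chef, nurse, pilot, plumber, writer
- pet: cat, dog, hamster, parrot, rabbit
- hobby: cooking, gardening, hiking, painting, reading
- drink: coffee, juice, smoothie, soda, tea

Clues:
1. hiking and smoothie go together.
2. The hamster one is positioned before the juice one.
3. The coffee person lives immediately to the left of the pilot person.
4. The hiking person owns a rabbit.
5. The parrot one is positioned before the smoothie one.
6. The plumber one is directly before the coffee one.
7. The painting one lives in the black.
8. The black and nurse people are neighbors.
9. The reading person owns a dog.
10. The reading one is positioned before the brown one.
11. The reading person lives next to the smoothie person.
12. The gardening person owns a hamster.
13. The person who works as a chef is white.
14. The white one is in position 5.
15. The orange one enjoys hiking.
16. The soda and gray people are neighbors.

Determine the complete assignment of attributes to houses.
Solution:

House | Color | Job | Pet | Hobby | Drink
-----------------------------------------
  1   | black | plumber | parrot | painting | soda
  2   | gray | nurse | dog | reading | coffee
  3   | orange | pilot | rabbit | hiking | smoothie
  4   | brown | writer | hamster | gardening | tea
  5   | white | chef | cat | cooking | juice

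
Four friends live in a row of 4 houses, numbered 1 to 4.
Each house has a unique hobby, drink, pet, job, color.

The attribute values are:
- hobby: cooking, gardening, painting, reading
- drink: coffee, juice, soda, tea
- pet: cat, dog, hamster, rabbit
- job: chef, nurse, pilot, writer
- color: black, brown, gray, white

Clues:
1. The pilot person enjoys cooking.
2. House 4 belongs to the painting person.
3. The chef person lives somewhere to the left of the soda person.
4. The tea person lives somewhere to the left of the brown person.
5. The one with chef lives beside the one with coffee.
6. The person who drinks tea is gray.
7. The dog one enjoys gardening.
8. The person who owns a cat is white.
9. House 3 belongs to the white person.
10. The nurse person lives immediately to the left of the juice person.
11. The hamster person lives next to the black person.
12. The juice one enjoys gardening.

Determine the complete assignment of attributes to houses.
Solution:

House | Hobby | Drink | Pet | Job | Color
-----------------------------------------
  1   | reading | tea | hamster | nurse | gray
  2   | gardening | juice | dog | chef | black
  3   | cooking | coffee | cat | pilot | white
  4   | painting | soda | rabbit | writer | brown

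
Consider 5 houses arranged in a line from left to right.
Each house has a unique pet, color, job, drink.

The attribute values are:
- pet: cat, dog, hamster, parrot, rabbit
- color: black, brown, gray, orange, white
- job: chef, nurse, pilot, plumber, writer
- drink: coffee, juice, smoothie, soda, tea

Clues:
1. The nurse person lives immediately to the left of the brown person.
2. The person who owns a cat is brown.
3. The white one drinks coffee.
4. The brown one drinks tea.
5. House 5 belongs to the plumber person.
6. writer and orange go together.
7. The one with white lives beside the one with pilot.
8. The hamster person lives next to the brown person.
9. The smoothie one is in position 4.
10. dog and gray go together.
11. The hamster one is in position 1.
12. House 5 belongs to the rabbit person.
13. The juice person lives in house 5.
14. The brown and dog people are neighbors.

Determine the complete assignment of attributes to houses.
Solution:

House | Pet | Color | Job | Drink
---------------------------------
  1   | hamster | white | nurse | coffee
  2   | cat | brown | pilot | tea
  3   | dog | gray | chef | soda
  4   | parrot | orange | writer | smoothie
  5   | rabbit | black | plumber | juice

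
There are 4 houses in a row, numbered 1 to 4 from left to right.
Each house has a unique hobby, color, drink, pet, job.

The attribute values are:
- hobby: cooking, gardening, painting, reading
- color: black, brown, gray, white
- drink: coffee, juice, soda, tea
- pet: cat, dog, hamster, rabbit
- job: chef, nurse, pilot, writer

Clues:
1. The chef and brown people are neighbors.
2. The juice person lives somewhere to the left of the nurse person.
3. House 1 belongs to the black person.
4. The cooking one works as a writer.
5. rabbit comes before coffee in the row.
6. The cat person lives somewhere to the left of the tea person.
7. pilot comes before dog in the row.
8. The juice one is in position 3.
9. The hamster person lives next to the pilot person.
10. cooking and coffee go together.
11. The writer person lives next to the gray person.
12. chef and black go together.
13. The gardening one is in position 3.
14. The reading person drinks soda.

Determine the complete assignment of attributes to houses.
Solution:

House | Hobby | Color | Drink | Pet | Job
-----------------------------------------
  1   | reading | black | soda | rabbit | chef
  2   | cooking | brown | coffee | hamster | writer
  3   | gardening | gray | juice | cat | pilot
  4   | painting | white | tea | dog | nurse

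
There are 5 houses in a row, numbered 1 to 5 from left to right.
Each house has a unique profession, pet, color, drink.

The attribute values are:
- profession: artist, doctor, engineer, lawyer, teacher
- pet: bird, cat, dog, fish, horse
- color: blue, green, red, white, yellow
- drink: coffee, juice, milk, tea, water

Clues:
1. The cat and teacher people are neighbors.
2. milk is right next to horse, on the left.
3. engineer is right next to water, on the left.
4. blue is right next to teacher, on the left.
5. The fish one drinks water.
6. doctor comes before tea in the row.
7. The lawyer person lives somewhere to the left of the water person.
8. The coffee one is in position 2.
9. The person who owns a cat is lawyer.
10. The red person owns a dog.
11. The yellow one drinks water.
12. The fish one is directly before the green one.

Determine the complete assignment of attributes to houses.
Solution:

House | Profession | Pet | Color | Drink
----------------------------------------
  1   | lawyer | cat | blue | milk
  2   | teacher | horse | white | coffee
  3   | engineer | dog | red | juice
  4   | doctor | fish | yellow | water
  5   | artist | bird | green | tea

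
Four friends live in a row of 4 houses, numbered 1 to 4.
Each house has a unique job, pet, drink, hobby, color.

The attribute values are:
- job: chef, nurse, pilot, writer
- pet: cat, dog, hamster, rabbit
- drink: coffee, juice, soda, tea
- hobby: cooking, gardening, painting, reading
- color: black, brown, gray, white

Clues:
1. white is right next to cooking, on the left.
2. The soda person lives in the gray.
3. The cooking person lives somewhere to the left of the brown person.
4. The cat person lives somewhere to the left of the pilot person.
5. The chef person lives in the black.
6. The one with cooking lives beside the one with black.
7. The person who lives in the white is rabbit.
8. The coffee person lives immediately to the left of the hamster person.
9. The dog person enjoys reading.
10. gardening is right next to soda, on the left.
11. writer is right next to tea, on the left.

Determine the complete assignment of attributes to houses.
Solution:

House | Job | Pet | Drink | Hobby | Color
-----------------------------------------
  1   | nurse | rabbit | coffee | gardening | white
  2   | writer | hamster | soda | cooking | gray
  3   | chef | cat | tea | painting | black
  4   | pilot | dog | juice | reading | brown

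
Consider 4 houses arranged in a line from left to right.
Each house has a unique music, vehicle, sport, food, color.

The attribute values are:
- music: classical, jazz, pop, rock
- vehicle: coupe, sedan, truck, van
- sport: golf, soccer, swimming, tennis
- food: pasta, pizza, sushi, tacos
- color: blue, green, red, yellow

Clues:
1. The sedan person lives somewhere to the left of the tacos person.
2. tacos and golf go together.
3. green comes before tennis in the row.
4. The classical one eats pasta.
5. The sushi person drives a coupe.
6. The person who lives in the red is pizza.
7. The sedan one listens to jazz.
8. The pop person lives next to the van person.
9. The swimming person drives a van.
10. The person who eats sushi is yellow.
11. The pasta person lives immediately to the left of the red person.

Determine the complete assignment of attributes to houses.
Solution:

House | Music | Vehicle | Sport | Food | Color
----------------------------------------------
  1   | pop | coupe | soccer | sushi | yellow
  2   | classical | van | swimming | pasta | green
  3   | jazz | sedan | tennis | pizza | red
  4   | rock | truck | golf | tacos | blue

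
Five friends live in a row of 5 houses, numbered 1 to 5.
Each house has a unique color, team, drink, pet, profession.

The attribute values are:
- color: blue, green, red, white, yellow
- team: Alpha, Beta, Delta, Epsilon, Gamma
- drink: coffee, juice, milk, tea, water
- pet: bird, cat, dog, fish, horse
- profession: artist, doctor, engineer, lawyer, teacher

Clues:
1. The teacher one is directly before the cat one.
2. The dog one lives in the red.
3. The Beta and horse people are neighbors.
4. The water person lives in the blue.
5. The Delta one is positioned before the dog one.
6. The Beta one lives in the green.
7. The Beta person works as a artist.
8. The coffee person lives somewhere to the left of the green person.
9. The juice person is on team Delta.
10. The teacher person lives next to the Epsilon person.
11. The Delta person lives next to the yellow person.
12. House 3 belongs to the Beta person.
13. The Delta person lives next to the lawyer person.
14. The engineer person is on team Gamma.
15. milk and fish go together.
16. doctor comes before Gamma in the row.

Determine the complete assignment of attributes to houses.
Solution:

House | Color | Team | Drink | Pet | Profession
-----------------------------------------------
  1   | white | Delta | juice | bird | teacher
  2   | yellow | Epsilon | coffee | cat | lawyer
  3   | green | Beta | milk | fish | artist
  4   | blue | Alpha | water | horse | doctor
  5   | red | Gamma | tea | dog | engineer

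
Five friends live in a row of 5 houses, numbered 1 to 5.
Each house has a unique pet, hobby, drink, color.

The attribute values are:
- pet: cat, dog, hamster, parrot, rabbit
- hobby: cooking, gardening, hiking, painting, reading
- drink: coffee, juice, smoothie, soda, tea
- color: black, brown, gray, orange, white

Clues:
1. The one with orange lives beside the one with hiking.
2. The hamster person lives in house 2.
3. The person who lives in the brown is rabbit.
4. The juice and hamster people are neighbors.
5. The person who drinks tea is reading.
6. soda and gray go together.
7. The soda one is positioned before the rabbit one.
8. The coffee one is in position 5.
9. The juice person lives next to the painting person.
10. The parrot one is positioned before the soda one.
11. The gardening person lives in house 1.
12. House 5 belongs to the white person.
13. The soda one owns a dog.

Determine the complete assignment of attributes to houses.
Solution:

House | Pet | Hobby | Drink | Color
-----------------------------------
  1   | parrot | gardening | juice | black
  2   | hamster | painting | smoothie | orange
  3   | dog | hiking | soda | gray
  4   | rabbit | reading | tea | brown
  5   | cat | cooking | coffee | white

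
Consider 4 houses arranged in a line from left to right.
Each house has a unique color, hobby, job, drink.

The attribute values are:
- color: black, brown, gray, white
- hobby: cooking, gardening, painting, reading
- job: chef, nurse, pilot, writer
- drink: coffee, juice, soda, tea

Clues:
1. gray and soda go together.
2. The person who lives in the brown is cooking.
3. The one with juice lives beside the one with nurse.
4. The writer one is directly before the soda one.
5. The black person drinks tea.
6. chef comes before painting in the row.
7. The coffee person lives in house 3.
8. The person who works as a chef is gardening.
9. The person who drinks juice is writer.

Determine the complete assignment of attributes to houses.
Solution:

House | Color | Hobby | Job | Drink
-----------------------------------
  1   | brown | cooking | writer | juice
  2   | gray | reading | nurse | soda
  3   | white | gardening | chef | coffee
  4   | black | painting | pilot | tea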